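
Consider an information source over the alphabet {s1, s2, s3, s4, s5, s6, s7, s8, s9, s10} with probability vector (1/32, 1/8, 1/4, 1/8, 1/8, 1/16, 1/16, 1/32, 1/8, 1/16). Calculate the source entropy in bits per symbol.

3.0625 bits

Each probability is a power of 1/2, so log₂(1/p) is an integer.
H = Σ p·log₂(1/p) = 1/32·5 + 1/8·3 + 1/4·2 + 1/8·3 + 1/8·3 + 1/16·4 + 1/16·4 + 1/32·5 + 1/8·3 + 1/16·4 = 3.0625 bits.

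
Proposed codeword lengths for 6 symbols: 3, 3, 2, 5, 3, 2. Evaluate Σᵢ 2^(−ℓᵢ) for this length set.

With common denominator 2^5 = 32: Σ 2^(−ℓᵢ) = 4/32 + 4/32 + 8/32 + 1/32 + 4/32 + 8/32 = 29/32 = 0.90625.

0.90625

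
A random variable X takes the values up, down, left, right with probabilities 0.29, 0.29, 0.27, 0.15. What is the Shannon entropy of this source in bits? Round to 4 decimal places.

H = −Σ pᵢ log₂ pᵢ.
−0.29·log₂(0.29) = 0.5179
−0.29·log₂(0.29) = 0.5179
−0.27·log₂(0.27) = 0.5100
−0.15·log₂(0.15) = 0.4105
Sum ≈ 1.9564 → 1.9564 bits.

1.9564 bits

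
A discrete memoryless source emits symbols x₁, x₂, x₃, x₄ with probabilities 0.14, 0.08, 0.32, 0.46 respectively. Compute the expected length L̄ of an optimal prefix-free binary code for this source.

1.76 bits/symbol

Repeatedly combine the two least-probable nodes; the expected code length is the sum of the merged weights.
merge 2/25 + 7/50 → 11/50
merge 11/50 + 8/25 → 27/50
merge 23/50 + 27/50 → 1
L = 11/50 + 27/50 + 1 = 44/25 = 1.76 bits/symbol.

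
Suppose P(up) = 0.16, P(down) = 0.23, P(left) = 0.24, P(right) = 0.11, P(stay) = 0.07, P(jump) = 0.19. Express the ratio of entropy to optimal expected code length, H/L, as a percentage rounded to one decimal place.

98.4%

Entropy H = −Σ p log₂ p ≈ 2.4789 bits.
Huffman merges: 7/100+11/100→9/50; 4/25+9/50→17/50; 19/100+23/100→21/50; 6/25+17/50→29/50; 21/50+29/50→1. L = 63/25 ≈ 2.5200.
Efficiency = H/L = 2.4789/2.5200 = 98.4%.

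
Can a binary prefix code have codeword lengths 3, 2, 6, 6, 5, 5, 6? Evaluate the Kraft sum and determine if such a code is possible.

With common denominator 2^6 = 64: Σ 2^(−ℓᵢ) = 8/64 + 16/64 + 1/64 + 1/64 + 2/64 + 2/64 + 1/64 = 31/64 = 0.484375.
Kraft's inequality requires Σ ≤ 1; here Σ = 0.484375 ≤ 1, so such a prefix code exists.

0.484375; yes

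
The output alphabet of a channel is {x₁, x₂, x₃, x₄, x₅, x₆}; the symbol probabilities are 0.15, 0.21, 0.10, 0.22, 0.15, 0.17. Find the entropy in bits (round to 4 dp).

2.5413 bits

H = −Σ pᵢ log₂ pᵢ.
−0.15·log₂(0.15) = 0.4105
−0.21·log₂(0.21) = 0.4728
−0.10·log₂(0.10) = 0.3322
−0.22·log₂(0.22) = 0.4806
−0.15·log₂(0.15) = 0.4105
−0.17·log₂(0.17) = 0.4346
Sum ≈ 2.5413 → 2.5413 bits.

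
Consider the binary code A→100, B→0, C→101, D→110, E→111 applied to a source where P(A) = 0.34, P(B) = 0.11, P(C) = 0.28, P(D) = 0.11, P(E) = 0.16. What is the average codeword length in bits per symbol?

L̄ = Σ pᵢ·ℓᵢ = 0.34·3 + 0.11·1 + 0.28·3 + 0.11·3 + 0.16·3 = 2.78 bits/symbol.

2.78 bits/symbol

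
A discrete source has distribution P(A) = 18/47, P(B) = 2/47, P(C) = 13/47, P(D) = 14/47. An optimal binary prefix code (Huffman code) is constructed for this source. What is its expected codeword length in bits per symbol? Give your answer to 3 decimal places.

1.936 bits/symbol

Repeatedly combine the two least-probable nodes; the expected code length is the sum of the merged weights.
merge 2/47 + 13/47 → 15/47
merge 14/47 + 15/47 → 29/47
merge 18/47 + 29/47 → 1
L = 15/47 + 29/47 + 1 = 91/47 ≈ 1.936 bits/symbol.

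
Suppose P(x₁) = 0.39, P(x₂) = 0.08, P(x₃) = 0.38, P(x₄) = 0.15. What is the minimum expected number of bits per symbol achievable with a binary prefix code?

Repeatedly combine the two least-probable nodes; the expected code length is the sum of the merged weights.
merge 2/25 + 3/20 → 23/100
merge 23/100 + 19/50 → 61/100
merge 39/100 + 61/100 → 1
L = 23/100 + 61/100 + 1 = 46/25 = 1.84 bits/symbol.

1.84 bits/symbol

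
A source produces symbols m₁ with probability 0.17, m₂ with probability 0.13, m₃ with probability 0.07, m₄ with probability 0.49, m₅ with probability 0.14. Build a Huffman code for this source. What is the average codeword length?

Repeatedly combine the two least-probable nodes; the expected code length is the sum of the merged weights.
merge 7/100 + 13/100 → 1/5
merge 7/50 + 17/100 → 31/100
merge 1/5 + 31/100 → 51/100
merge 49/100 + 51/100 → 1
L = 1/5 + 31/100 + 51/100 + 1 = 101/50 = 2.02 bits/symbol.

2.02 bits/symbol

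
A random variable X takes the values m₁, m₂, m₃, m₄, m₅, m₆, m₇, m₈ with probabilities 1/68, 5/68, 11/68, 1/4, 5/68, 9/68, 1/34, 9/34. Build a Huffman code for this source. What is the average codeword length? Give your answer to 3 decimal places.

2.647 bits/symbol

Repeatedly combine the two least-probable nodes; the expected code length is the sum of the merged weights.
merge 1/68 + 1/34 → 3/68
merge 3/68 + 5/68 → 2/17
merge 5/68 + 2/17 → 13/68
merge 9/68 + 11/68 → 5/17
merge 13/68 + 1/4 → 15/34
merge 9/34 + 5/17 → 19/34
merge 15/34 + 19/34 → 1
L = 3/68 + 2/17 + 13/68 + 5/17 + 15/34 + 19/34 + 1 = 45/17 ≈ 2.647 bits/symbol.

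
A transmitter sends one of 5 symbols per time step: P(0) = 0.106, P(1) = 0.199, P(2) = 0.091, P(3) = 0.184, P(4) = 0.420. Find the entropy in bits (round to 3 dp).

H = −Σ pᵢ log₂ pᵢ.
−0.106·log₂(0.106) = 0.3432
−0.199·log₂(0.199) = 0.4635
−0.091·log₂(0.091) = 0.3147
−0.184·log₂(0.184) = 0.4494
−0.420·log₂(0.420) = 0.5256
Sum ≈ 2.0964 → 2.096 bits.

2.096 bits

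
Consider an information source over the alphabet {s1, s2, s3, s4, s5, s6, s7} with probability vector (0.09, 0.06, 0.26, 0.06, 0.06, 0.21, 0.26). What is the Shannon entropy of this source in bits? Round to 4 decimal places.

H = −Σ pᵢ log₂ pᵢ.
−0.09·log₂(0.09) = 0.3127
−0.06·log₂(0.06) = 0.2435
−0.26·log₂(0.26) = 0.5053
−0.06·log₂(0.06) = 0.2435
−0.06·log₂(0.06) = 0.2435
−0.21·log₂(0.21) = 0.4728
−0.26·log₂(0.26) = 0.5053
Sum ≈ 2.5267 → 2.5267 bits.

2.5267 bits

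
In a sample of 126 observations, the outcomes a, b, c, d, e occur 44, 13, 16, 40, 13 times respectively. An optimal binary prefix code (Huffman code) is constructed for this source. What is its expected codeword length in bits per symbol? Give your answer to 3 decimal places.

Probabilities are the counts divided by 126.
Repeatedly combine the two least-probable nodes; the expected code length is the sum of the merged weights.
merge 13/126 + 13/126 → 13/63
merge 8/63 + 13/63 → 1/3
merge 20/63 + 1/3 → 41/63
merge 22/63 + 41/63 → 1
L = 13/63 + 1/3 + 41/63 + 1 = 46/21 ≈ 2.190 bits/symbol.

2.190 bits/symbol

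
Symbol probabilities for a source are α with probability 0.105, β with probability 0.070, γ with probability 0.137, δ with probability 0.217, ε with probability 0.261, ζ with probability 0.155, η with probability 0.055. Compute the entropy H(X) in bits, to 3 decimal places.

H = −Σ pᵢ log₂ pᵢ.
−0.105·log₂(0.105) = 0.3414
−0.070·log₂(0.070) = 0.2686
−0.137·log₂(0.137) = 0.3929
−0.217·log₂(0.217) = 0.4783
−0.261·log₂(0.261) = 0.5058
−0.155·log₂(0.155) = 0.4169
−0.055·log₂(0.055) = 0.2301
Sum ≈ 2.6340 → 2.634 bits.

2.634 bits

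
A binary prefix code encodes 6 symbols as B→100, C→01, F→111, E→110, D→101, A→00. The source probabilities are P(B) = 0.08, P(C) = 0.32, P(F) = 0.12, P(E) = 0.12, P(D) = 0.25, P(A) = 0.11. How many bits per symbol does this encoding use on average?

L̄ = Σ pᵢ·ℓᵢ = 0.08·3 + 0.32·2 + 0.12·3 + 0.12·3 + 0.25·3 + 0.11·2 = 2.57 bits/symbol.

2.57 bits/symbol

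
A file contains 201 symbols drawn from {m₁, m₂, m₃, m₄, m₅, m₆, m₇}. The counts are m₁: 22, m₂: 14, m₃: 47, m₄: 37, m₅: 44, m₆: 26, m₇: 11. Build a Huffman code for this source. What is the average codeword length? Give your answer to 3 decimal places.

Probabilities are the counts divided by 201.
Repeatedly combine the two least-probable nodes; the expected code length is the sum of the merged weights.
merge 11/201 + 14/201 → 25/201
merge 22/201 + 25/201 → 47/201
merge 26/201 + 37/201 → 21/67
merge 44/201 + 47/201 → 91/201
merge 47/201 + 21/67 → 110/201
merge 91/201 + 110/201 → 1
L = 25/201 + 47/201 + 21/67 + 91/201 + 110/201 + 1 = 179/67 ≈ 2.672 bits/symbol.

2.672 bits/symbol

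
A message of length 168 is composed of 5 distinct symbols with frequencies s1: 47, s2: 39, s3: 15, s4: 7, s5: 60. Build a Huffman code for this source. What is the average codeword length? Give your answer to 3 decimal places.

2.131 bits/symbol

Probabilities are the counts divided by 168.
Repeatedly combine the two least-probable nodes; the expected code length is the sum of the merged weights.
merge 1/24 + 5/56 → 11/84
merge 11/84 + 13/56 → 61/168
merge 47/168 + 5/14 → 107/168
merge 61/168 + 107/168 → 1
L = 11/84 + 61/168 + 107/168 + 1 = 179/84 ≈ 2.131 bits/symbol.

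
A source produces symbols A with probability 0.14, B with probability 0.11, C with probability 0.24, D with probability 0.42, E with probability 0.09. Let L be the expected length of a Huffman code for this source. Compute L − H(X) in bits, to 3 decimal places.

0.040 bits

Entropy H = −Σ p log₂ p ≈ 2.0798 bits.
Huffman merges: 9/100+11/100→1/5; 7/50+1/5→17/50; 6/25+17/50→29/50; 21/50+29/50→1. L = 53/25 ≈ 2.1200.
L − H = 2.1200 − 2.0798 = 0.040 bits.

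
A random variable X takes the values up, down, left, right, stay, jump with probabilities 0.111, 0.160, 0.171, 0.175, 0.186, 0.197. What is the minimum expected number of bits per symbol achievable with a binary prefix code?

2.617 bits/symbol

Repeatedly combine the two least-probable nodes; the expected code length is the sum of the merged weights.
merge 111/1000 + 4/25 → 271/1000
merge 171/1000 + 7/40 → 173/500
merge 93/500 + 197/1000 → 383/1000
merge 271/1000 + 173/500 → 617/1000
merge 383/1000 + 617/1000 → 1
L = 271/1000 + 173/500 + 383/1000 + 617/1000 + 1 = 2617/1000 = 2.617 bits/symbol.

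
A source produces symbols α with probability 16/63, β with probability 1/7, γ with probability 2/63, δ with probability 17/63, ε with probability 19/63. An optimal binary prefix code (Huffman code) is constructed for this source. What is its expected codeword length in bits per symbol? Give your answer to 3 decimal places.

2.175 bits/symbol

Repeatedly combine the two least-probable nodes; the expected code length is the sum of the merged weights.
merge 2/63 + 1/7 → 11/63
merge 11/63 + 16/63 → 3/7
merge 17/63 + 19/63 → 4/7
merge 3/7 + 4/7 → 1
L = 11/63 + 3/7 + 4/7 + 1 = 137/63 ≈ 2.175 bits/symbol.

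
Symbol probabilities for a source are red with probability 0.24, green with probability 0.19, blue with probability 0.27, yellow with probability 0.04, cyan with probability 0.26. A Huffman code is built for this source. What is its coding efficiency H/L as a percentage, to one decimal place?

96.4%

Entropy H = −Σ p log₂ p ≈ 2.1504 bits.
Huffman merges: 1/25+19/100→23/100; 23/100+6/25→47/100; 13/50+27/100→53/100; 47/100+53/100→1. L = 223/100 ≈ 2.2300.
Efficiency = H/L = 2.1504/2.2300 = 96.4%.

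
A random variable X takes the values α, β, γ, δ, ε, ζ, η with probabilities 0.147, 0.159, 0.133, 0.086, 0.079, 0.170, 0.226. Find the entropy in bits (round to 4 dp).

2.7287 bits

H = −Σ pᵢ log₂ pᵢ.
−0.147·log₂(0.147) = 0.4066
−0.159·log₂(0.159) = 0.4218
−0.133·log₂(0.133) = 0.3871
−0.086·log₂(0.086) = 0.3044
−0.079·log₂(0.079) = 0.2893
−0.170·log₂(0.170) = 0.4346
−0.226·log₂(0.226) = 0.4849
Sum ≈ 2.7287 → 2.7287 bits.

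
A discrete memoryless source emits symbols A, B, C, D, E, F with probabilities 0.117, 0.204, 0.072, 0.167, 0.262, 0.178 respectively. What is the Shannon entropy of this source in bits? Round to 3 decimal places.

2.484 bits

H = −Σ pᵢ log₂ pᵢ.
−0.117·log₂(0.117) = 0.3622
−0.204·log₂(0.204) = 0.4678
−0.072·log₂(0.072) = 0.2733
−0.167·log₂(0.167) = 0.4312
−0.262·log₂(0.262) = 0.5063
−0.178·log₂(0.178) = 0.4432
Sum ≈ 2.4840 → 2.484 bits.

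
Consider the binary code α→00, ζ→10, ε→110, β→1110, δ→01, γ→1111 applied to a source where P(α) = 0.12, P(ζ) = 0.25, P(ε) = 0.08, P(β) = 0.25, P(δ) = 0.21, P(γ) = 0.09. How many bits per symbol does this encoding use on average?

2.76 bits/symbol

L̄ = Σ pᵢ·ℓᵢ = 0.12·2 + 0.25·2 + 0.08·3 + 0.25·4 + 0.21·2 + 0.09·4 = 2.76 bits/symbol.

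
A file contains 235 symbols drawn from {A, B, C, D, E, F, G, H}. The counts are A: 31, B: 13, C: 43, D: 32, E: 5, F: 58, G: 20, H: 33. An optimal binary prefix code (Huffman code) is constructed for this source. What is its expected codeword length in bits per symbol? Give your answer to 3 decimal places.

Probabilities are the counts divided by 235.
Repeatedly combine the two least-probable nodes; the expected code length is the sum of the merged weights.
merge 1/47 + 13/235 → 18/235
merge 18/235 + 4/47 → 38/235
merge 31/235 + 32/235 → 63/235
merge 33/235 + 38/235 → 71/235
merge 43/235 + 58/235 → 101/235
merge 63/235 + 71/235 → 134/235
merge 101/235 + 134/235 → 1
L = 18/235 + 38/235 + 63/235 + 71/235 + 101/235 + 134/235 + 1 = 132/47 ≈ 2.809 bits/symbol.

2.809 bits/symbol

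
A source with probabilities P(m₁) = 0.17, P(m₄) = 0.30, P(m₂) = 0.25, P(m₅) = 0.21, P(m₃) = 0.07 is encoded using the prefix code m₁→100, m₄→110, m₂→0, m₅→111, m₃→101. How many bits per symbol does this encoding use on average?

2.5 bits/symbol

L̄ = Σ pᵢ·ℓᵢ = 0.17·3 + 0.30·3 + 0.25·1 + 0.21·3 + 0.07·3 = 2.5 bits/symbol.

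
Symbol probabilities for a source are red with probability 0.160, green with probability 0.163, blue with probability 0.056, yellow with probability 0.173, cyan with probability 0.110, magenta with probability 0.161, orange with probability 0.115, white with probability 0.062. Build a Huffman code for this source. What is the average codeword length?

Repeatedly combine the two least-probable nodes; the expected code length is the sum of the merged weights.
merge 7/125 + 31/500 → 59/500
merge 11/100 + 23/200 → 9/40
merge 59/500 + 4/25 → 139/500
merge 161/1000 + 163/1000 → 81/250
merge 173/1000 + 9/40 → 199/500
merge 139/500 + 81/250 → 301/500
merge 199/500 + 301/500 → 1
L = 59/500 + 9/40 + 139/500 + 81/250 + 199/500 + 301/500 + 1 = 589/200 = 2.945 bits/symbol.

2.945 bits/symbol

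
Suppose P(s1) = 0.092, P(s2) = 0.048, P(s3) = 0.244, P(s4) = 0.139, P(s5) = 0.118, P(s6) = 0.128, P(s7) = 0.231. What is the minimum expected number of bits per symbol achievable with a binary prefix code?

2.665 bits/symbol

Repeatedly combine the two least-probable nodes; the expected code length is the sum of the merged weights.
merge 6/125 + 23/250 → 7/50
merge 59/500 + 16/125 → 123/500
merge 139/1000 + 7/50 → 279/1000
merge 231/1000 + 61/250 → 19/40
merge 123/500 + 279/1000 → 21/40
merge 19/40 + 21/40 → 1
L = 7/50 + 123/500 + 279/1000 + 19/40 + 21/40 + 1 = 533/200 = 2.665 bits/symbol.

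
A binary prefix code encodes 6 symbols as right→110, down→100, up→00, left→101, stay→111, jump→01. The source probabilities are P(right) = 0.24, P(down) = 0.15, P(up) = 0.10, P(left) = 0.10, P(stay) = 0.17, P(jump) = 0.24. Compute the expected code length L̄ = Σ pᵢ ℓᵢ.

2.66 bits/symbol

L̄ = Σ pᵢ·ℓᵢ = 0.24·3 + 0.15·3 + 0.10·2 + 0.10·3 + 0.17·3 + 0.24·2 = 2.66 bits/symbol.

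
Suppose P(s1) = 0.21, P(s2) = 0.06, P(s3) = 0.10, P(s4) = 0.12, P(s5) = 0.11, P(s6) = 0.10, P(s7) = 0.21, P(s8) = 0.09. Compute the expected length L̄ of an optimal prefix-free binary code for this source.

Repeatedly combine the two least-probable nodes; the expected code length is the sum of the merged weights.
merge 3/50 + 9/100 → 3/20
merge 1/10 + 1/10 → 1/5
merge 11/100 + 3/25 → 23/100
merge 3/20 + 1/5 → 7/20
merge 21/100 + 21/100 → 21/50
merge 23/100 + 7/20 → 29/50
merge 21/50 + 29/50 → 1
L = 3/20 + 1/5 + 23/100 + 7/20 + 21/50 + 29/50 + 1 = 293/100 = 2.93 bits/symbol.

2.93 bits/symbol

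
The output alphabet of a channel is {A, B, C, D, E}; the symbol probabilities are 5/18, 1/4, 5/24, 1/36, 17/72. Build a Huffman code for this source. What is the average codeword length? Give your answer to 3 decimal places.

Repeatedly combine the two least-probable nodes; the expected code length is the sum of the merged weights.
merge 1/36 + 5/24 → 17/72
merge 17/72 + 17/72 → 17/36
merge 1/4 + 5/18 → 19/36
merge 17/36 + 19/36 → 1
L = 17/72 + 17/36 + 19/36 + 1 = 161/72 ≈ 2.236 bits/symbol.

2.236 bits/symbol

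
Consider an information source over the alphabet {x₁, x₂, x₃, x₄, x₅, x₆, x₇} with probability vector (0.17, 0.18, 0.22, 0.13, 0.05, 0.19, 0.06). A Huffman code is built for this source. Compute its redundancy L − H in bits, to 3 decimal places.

Entropy H = −Σ p log₂ p ≈ 2.6580 bits.
Huffman merges: 1/20+3/50→11/100; 11/100+13/100→6/25; 17/100+9/50→7/20; 19/100+11/50→41/100; 6/25+7/20→59/100; 41/100+59/100→1. L = 27/10 ≈ 2.7000.
L − H = 2.7000 − 2.6580 = 0.042 bits.

0.042 bits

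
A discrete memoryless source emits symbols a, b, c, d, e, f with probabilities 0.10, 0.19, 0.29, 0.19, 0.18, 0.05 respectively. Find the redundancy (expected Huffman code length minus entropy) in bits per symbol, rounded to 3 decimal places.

Entropy H = −Σ p log₂ p ≈ 2.4220 bits.
Huffman merges: 1/20+1/10→3/20; 3/20+9/50→33/100; 19/100+19/100→19/50; 29/100+33/100→31/50; 19/50+31/50→1. L = 62/25 ≈ 2.4800.
L − H = 2.4800 − 2.4220 = 0.058 bits.

0.058 bits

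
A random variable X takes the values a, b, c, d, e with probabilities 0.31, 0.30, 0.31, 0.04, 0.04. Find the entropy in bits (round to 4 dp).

H = −Σ pᵢ log₂ pᵢ.
−0.31·log₂(0.31) = 0.5238
−0.30·log₂(0.30) = 0.5211
−0.31·log₂(0.31) = 0.5238
−0.04·log₂(0.04) = 0.1858
−0.04·log₂(0.04) = 0.1858
Sum ≈ 1.9402 → 1.9402 bits.

1.9402 bits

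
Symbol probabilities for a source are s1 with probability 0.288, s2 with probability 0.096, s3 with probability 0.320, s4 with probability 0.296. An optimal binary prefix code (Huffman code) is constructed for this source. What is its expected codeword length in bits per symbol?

Repeatedly combine the two least-probable nodes; the expected code length is the sum of the merged weights.
merge 12/125 + 36/125 → 48/125
merge 37/125 + 8/25 → 77/125
merge 48/125 + 77/125 → 1
L = 48/125 + 77/125 + 1 = 2 bits/symbol.

2 bits/symbol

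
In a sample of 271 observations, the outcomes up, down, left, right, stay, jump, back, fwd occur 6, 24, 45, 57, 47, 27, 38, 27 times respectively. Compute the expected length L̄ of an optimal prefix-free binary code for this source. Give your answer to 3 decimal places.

Probabilities are the counts divided by 271.
Repeatedly combine the two least-probable nodes; the expected code length is the sum of the merged weights.
merge 6/271 + 24/271 → 30/271
merge 27/271 + 27/271 → 54/271
merge 30/271 + 38/271 → 68/271
merge 45/271 + 47/271 → 92/271
merge 54/271 + 57/271 → 111/271
merge 68/271 + 92/271 → 160/271
merge 111/271 + 160/271 → 1
L = 30/271 + 54/271 + 68/271 + 92/271 + 111/271 + 160/271 + 1 = 786/271 ≈ 2.900 bits/symbol.

2.900 bits/symbol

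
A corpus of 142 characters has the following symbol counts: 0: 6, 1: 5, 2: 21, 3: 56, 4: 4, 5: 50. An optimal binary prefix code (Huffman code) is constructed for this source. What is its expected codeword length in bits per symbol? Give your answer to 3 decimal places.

Probabilities are the counts divided by 142.
Repeatedly combine the two least-probable nodes; the expected code length is the sum of the merged weights.
merge 2/71 + 5/142 → 9/142
merge 3/71 + 9/142 → 15/142
merge 15/142 + 21/142 → 18/71
merge 18/71 + 25/71 → 43/71
merge 28/71 + 43/71 → 1
L = 9/142 + 15/142 + 18/71 + 43/71 + 1 = 144/71 ≈ 2.028 bits/symbol.

2.028 bits/symbol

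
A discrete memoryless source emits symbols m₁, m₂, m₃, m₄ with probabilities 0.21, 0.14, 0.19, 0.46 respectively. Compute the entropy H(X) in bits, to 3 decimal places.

1.840 bits

H = −Σ pᵢ log₂ pᵢ.
−0.21·log₂(0.21) = 0.4728
−0.14·log₂(0.14) = 0.3971
−0.19·log₂(0.19) = 0.4552
−0.46·log₂(0.46) = 0.5153
Sum ≈ 1.8405 → 1.840 bits.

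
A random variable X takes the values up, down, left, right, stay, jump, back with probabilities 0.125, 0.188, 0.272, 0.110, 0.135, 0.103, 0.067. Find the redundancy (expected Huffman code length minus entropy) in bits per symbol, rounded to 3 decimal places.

0.031 bits

Entropy H = −Σ p log₂ p ≈ 2.6786 bits.
Huffman merges: 67/1000+103/1000→17/100; 11/100+1/8→47/200; 27/200+17/100→61/200; 47/250+47/200→423/1000; 34/125+61/200→577/1000; 423/1000+577/1000→1. L = 271/100 ≈ 2.7100.
L − H = 2.7100 − 2.6786 = 0.031 bits.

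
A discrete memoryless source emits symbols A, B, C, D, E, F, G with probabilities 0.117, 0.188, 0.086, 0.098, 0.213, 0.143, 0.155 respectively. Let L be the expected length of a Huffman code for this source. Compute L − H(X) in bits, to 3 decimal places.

Entropy H = −Σ p log₂ p ≈ 2.7416 bits.
Huffman merges: 43/500+49/500→23/125; 117/1000+143/1000→13/50; 31/200+23/125→339/1000; 47/250+213/1000→401/1000; 13/50+339/1000→599/1000; 401/1000+599/1000→1. L = 2783/1000 ≈ 2.7830.
L − H = 2.7830 − 2.7416 = 0.041 bits.

0.041 bits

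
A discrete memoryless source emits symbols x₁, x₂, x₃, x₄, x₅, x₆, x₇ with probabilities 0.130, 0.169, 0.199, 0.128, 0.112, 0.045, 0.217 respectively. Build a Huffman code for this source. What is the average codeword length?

2.741 bits/symbol

Repeatedly combine the two least-probable nodes; the expected code length is the sum of the merged weights.
merge 9/200 + 14/125 → 157/1000
merge 16/125 + 13/100 → 129/500
merge 157/1000 + 169/1000 → 163/500
merge 199/1000 + 217/1000 → 52/125
merge 129/500 + 163/500 → 73/125
merge 52/125 + 73/125 → 1
L = 157/1000 + 129/500 + 163/500 + 52/125 + 73/125 + 1 = 2741/1000 = 2.741 bits/symbol.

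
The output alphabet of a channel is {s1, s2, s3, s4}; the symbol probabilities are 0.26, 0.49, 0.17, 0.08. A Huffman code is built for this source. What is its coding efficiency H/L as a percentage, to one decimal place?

Entropy H = −Σ p log₂ p ≈ 1.7357 bits.
Huffman merges: 2/25+17/100→1/4; 1/4+13/50→51/100; 49/100+51/100→1. L = 44/25 ≈ 1.7600.
Efficiency = H/L = 1.7357/1.7600 = 98.6%.

98.6%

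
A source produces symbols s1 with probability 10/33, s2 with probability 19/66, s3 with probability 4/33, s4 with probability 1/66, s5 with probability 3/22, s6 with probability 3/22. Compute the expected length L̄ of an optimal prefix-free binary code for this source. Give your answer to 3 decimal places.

2.409 bits/symbol

Repeatedly combine the two least-probable nodes; the expected code length is the sum of the merged weights.
merge 1/66 + 4/33 → 3/22
merge 3/22 + 3/22 → 3/11
merge 3/22 + 3/11 → 9/22
merge 19/66 + 10/33 → 13/22
merge 9/22 + 13/22 → 1
L = 3/22 + 3/11 + 9/22 + 13/22 + 1 = 53/22 ≈ 2.409 bits/symbol.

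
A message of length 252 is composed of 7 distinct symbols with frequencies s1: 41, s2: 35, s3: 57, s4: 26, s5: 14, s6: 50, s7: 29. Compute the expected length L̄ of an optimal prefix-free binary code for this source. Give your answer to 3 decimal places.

2.734 bits/symbol

Probabilities are the counts divided by 252.
Repeatedly combine the two least-probable nodes; the expected code length is the sum of the merged weights.
merge 1/18 + 13/126 → 10/63
merge 29/252 + 5/36 → 16/63
merge 10/63 + 41/252 → 9/28
merge 25/126 + 19/84 → 107/252
merge 16/63 + 9/28 → 145/252
merge 107/252 + 145/252 → 1
L = 10/63 + 16/63 + 9/28 + 107/252 + 145/252 + 1 = 689/252 ≈ 2.734 bits/symbol.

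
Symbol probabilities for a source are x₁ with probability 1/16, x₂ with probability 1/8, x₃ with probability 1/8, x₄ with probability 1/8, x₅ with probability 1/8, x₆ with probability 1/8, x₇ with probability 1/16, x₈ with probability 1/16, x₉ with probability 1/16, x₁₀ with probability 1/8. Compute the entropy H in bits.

Each probability is a power of 1/2, so log₂(1/p) is an integer.
H = Σ p·log₂(1/p) = 1/16·4 + 1/8·3 + 1/8·3 + 1/8·3 + 1/8·3 + 1/8·3 + 1/16·4 + 1/16·4 + 1/16·4 + 1/8·3 = 3.25 bits.

3.25 bits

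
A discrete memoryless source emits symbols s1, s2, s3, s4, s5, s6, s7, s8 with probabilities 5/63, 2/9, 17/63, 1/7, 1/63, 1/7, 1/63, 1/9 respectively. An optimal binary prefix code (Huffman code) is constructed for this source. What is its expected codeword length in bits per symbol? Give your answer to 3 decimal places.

2.651 bits/symbol

Repeatedly combine the two least-probable nodes; the expected code length is the sum of the merged weights.
merge 1/63 + 1/63 → 2/63
merge 2/63 + 5/63 → 1/9
merge 1/9 + 1/9 → 2/9
merge 1/7 + 1/7 → 2/7
merge 2/9 + 2/9 → 4/9
merge 17/63 + 2/7 → 5/9
merge 4/9 + 5/9 → 1
L = 2/63 + 1/9 + 2/9 + 2/7 + 4/9 + 5/9 + 1 = 167/63 ≈ 2.651 bits/symbol.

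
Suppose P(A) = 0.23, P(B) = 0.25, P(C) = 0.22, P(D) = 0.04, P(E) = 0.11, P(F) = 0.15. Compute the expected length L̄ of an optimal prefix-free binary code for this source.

2.45 bits/symbol

Repeatedly combine the two least-probable nodes; the expected code length is the sum of the merged weights.
merge 1/25 + 11/100 → 3/20
merge 3/20 + 3/20 → 3/10
merge 11/50 + 23/100 → 9/20
merge 1/4 + 3/10 → 11/20
merge 9/20 + 11/20 → 1
L = 3/20 + 3/10 + 9/20 + 11/20 + 1 = 49/20 = 2.45 bits/symbol.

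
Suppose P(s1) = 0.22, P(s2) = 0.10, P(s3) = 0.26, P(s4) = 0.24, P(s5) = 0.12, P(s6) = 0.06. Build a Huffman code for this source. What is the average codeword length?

2.44 bits/symbol

Repeatedly combine the two least-probable nodes; the expected code length is the sum of the merged weights.
merge 3/50 + 1/10 → 4/25
merge 3/25 + 4/25 → 7/25
merge 11/50 + 6/25 → 23/50
merge 13/50 + 7/25 → 27/50
merge 23/50 + 27/50 → 1
L = 4/25 + 7/25 + 23/50 + 27/50 + 1 = 61/25 = 2.44 bits/symbol.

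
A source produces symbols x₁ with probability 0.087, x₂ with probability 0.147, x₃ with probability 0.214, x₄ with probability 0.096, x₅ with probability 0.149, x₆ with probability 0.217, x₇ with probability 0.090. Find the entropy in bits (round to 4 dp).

H = −Σ pᵢ log₂ pᵢ.
−0.087·log₂(0.087) = 0.3065
−0.147·log₂(0.147) = 0.4066
−0.214·log₂(0.214) = 0.4760
−0.096·log₂(0.096) = 0.3246
−0.149·log₂(0.149) = 0.4092
−0.217·log₂(0.217) = 0.4783
−0.090·log₂(0.090) = 0.3127
Sum ≈ 2.7139 → 2.7139 bits.

2.7139 bits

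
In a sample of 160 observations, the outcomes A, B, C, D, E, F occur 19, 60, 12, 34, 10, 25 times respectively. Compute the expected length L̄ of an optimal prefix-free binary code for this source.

Probabilities are the counts divided by 160.
Repeatedly combine the two least-probable nodes; the expected code length is the sum of the merged weights.
merge 1/16 + 3/40 → 11/80
merge 19/160 + 11/80 → 41/160
merge 5/32 + 17/80 → 59/160
merge 41/160 + 59/160 → 5/8
merge 3/8 + 5/8 → 1
L = 11/80 + 41/160 + 59/160 + 5/8 + 1 = 191/80 = 2.3875 bits/symbol.

2.3875 bits/symbol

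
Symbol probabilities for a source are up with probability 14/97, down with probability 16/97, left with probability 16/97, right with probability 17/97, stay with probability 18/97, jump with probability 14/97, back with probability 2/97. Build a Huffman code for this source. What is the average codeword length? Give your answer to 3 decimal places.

2.804 bits/symbol

Repeatedly combine the two least-probable nodes; the expected code length is the sum of the merged weights.
merge 2/97 + 14/97 → 16/97
merge 14/97 + 16/97 → 30/97
merge 16/97 + 16/97 → 32/97
merge 17/97 + 18/97 → 35/97
merge 30/97 + 32/97 → 62/97
merge 35/97 + 62/97 → 1
L = 16/97 + 30/97 + 32/97 + 35/97 + 62/97 + 1 = 272/97 ≈ 2.804 bits/symbol.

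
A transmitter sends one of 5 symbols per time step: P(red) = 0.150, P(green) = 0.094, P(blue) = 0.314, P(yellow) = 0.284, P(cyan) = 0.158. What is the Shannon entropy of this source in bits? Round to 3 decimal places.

H = −Σ pᵢ log₂ pᵢ.
−0.150·log₂(0.150) = 0.4105
−0.094·log₂(0.094) = 0.3207
−0.314·log₂(0.314) = 0.5247
−0.284·log₂(0.284) = 0.5158
−0.158·log₂(0.158) = 0.4206
Sum ≈ 2.1923 → 2.192 bits.

2.192 bits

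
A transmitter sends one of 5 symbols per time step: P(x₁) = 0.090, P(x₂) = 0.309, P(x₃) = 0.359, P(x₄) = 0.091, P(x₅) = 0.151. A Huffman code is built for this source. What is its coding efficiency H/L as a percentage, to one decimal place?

Entropy H = −Σ p log₂ p ≈ 2.0933 bits.
Huffman merges: 9/100+91/1000→181/1000; 151/1000+181/1000→83/250; 309/1000+83/250→641/1000; 359/1000+641/1000→1. L = 1077/500 ≈ 2.1540.
Efficiency = H/L = 2.0933/2.1540 = 97.2%.

97.2%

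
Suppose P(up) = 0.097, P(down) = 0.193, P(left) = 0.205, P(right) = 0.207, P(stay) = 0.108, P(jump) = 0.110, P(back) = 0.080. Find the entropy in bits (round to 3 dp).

H = −Σ pᵢ log₂ pᵢ.
−0.097·log₂(0.097) = 0.3265
−0.193·log₂(0.193) = 0.4581
−0.205·log₂(0.205) = 0.4687
−0.207·log₂(0.207) = 0.4704
−0.108·log₂(0.108) = 0.3468
−0.110·log₂(0.110) = 0.3503
−0.080·log₂(0.080) = 0.2915
Sum ≈ 2.7122 → 2.712 bits.

2.712 bits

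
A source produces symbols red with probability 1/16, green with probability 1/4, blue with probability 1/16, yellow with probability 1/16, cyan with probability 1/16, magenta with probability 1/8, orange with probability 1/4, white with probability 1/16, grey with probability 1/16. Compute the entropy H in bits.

Each probability is a power of 1/2, so log₂(1/p) is an integer.
H = Σ p·log₂(1/p) = 1/16·4 + 1/4·2 + 1/16·4 + 1/16·4 + 1/16·4 + 1/8·3 + 1/4·2 + 1/16·4 + 1/16·4 = 2.875 bits.

2.875 bits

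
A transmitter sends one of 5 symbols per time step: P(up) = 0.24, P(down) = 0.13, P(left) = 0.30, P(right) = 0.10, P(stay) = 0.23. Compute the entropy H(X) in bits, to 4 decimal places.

H = −Σ pᵢ log₂ pᵢ.
−0.24·log₂(0.24) = 0.4941
−0.13·log₂(0.13) = 0.3826
−0.30·log₂(0.30) = 0.5211
−0.10·log₂(0.10) = 0.3322
−0.23·log₂(0.23) = 0.4877
Sum ≈ 2.2177 → 2.2177 bits.

2.2177 bits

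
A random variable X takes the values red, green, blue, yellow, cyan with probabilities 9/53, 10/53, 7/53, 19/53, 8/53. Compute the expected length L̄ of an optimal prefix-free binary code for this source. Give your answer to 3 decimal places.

Repeatedly combine the two least-probable nodes; the expected code length is the sum of the merged weights.
merge 7/53 + 8/53 → 15/53
merge 9/53 + 10/53 → 19/53
merge 15/53 + 19/53 → 34/53
merge 19/53 + 34/53 → 1
L = 15/53 + 19/53 + 34/53 + 1 = 121/53 ≈ 2.283 bits/symbol.

2.283 bits/symbol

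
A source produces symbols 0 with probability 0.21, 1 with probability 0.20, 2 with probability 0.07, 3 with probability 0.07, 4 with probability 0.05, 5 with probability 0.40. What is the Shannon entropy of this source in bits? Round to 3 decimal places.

2.219 bits

H = −Σ pᵢ log₂ pᵢ.
−0.21·log₂(0.21) = 0.4728
−0.20·log₂(0.20) = 0.4644
−0.07·log₂(0.07) = 0.2686
−0.07·log₂(0.07) = 0.2686
−0.05·log₂(0.05) = 0.2161
−0.40·log₂(0.40) = 0.5288
Sum ≈ 2.2192 → 2.219 bits.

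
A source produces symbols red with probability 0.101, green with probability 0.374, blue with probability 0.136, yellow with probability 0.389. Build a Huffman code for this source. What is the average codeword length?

Repeatedly combine the two least-probable nodes; the expected code length is the sum of the merged weights.
merge 101/1000 + 17/125 → 237/1000
merge 237/1000 + 187/500 → 611/1000
merge 389/1000 + 611/1000 → 1
L = 237/1000 + 611/1000 + 1 = 231/125 = 1.848 bits/symbol.

1.848 bits/symbol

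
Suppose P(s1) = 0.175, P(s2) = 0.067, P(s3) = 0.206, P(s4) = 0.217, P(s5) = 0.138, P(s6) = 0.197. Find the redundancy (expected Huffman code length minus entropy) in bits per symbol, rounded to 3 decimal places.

0.072 bits

Entropy H = −Σ p log₂ p ≈ 2.5052 bits.
Huffman merges: 67/1000+69/500→41/200; 7/40+197/1000→93/250; 41/200+103/500→411/1000; 217/1000+93/250→589/1000; 411/1000+589/1000→1. L = 2577/1000 ≈ 2.5770.
L − H = 2.5770 − 2.5052 = 0.072 bits.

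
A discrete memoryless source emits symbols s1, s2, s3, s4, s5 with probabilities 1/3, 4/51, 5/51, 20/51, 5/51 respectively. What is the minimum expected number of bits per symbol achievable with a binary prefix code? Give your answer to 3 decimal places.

Repeatedly combine the two least-probable nodes; the expected code length is the sum of the merged weights.
merge 4/51 + 5/51 → 3/17
merge 5/51 + 3/17 → 14/51
merge 14/51 + 1/3 → 31/51
merge 20/51 + 31/51 → 1
L = 3/17 + 14/51 + 31/51 + 1 = 35/17 ≈ 2.059 bits/symbol.

2.059 bits/symbol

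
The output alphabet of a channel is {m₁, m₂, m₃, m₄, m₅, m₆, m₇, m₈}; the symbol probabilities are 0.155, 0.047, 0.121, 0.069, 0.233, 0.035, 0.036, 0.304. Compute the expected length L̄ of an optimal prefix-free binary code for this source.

Repeatedly combine the two least-probable nodes; the expected code length is the sum of the merged weights.
merge 7/200 + 9/250 → 71/1000
merge 47/1000 + 69/1000 → 29/250
merge 71/1000 + 29/250 → 187/1000
merge 121/1000 + 31/200 → 69/250
merge 187/1000 + 233/1000 → 21/50
merge 69/250 + 38/125 → 29/50
merge 21/50 + 29/50 → 1
L = 71/1000 + 29/250 + 187/1000 + 69/250 + 21/50 + 29/50 + 1 = 53/20 = 2.65 bits/symbol.

2.65 bits/symbol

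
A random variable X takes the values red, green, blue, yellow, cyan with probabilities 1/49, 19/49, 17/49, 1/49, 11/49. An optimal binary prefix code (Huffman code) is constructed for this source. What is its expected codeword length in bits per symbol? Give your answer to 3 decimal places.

Repeatedly combine the two least-probable nodes; the expected code length is the sum of the merged weights.
merge 1/49 + 1/49 → 2/49
merge 2/49 + 11/49 → 13/49
merge 13/49 + 17/49 → 30/49
merge 19/49 + 30/49 → 1
L = 2/49 + 13/49 + 30/49 + 1 = 94/49 ≈ 1.918 bits/symbol.

1.918 bits/symbol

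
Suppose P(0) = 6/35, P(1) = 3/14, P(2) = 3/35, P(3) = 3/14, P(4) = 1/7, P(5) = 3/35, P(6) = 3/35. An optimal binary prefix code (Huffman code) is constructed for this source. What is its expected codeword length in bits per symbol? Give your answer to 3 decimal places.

Repeatedly combine the two least-probable nodes; the expected code length is the sum of the merged weights.
merge 3/35 + 3/35 → 6/35
merge 3/35 + 1/7 → 8/35
merge 6/35 + 6/35 → 12/35
merge 3/14 + 3/14 → 3/7
merge 8/35 + 12/35 → 4/7
merge 3/7 + 4/7 → 1
L = 6/35 + 8/35 + 12/35 + 3/7 + 4/7 + 1 = 96/35 ≈ 2.743 bits/symbol.

2.743 bits/symbol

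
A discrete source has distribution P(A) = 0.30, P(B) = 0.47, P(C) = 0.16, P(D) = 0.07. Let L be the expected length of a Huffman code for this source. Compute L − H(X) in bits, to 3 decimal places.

Entropy H = −Σ p log₂ p ≈ 1.7246 bits.
Huffman merges: 7/100+4/25→23/100; 23/100+3/10→53/100; 47/100+53/100→1. L = 44/25 ≈ 1.7600.
L − H = 1.7600 − 1.7246 = 0.035 bits.

0.035 bits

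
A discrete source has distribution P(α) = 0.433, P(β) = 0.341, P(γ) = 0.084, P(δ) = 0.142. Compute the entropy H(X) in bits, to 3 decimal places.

H = −Σ pᵢ log₂ pᵢ.
−0.433·log₂(0.433) = 0.5229
−0.341·log₂(0.341) = 0.5293
−0.084·log₂(0.084) = 0.3002
−0.142·log₂(0.142) = 0.3999
Sum ≈ 1.7522 → 1.752 bits.

1.752 bits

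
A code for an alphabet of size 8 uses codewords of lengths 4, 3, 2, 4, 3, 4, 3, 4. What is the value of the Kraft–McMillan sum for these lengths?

With common denominator 2^4 = 16: Σ 2^(−ℓᵢ) = 1/16 + 2/16 + 4/16 + 1/16 + 2/16 + 1/16 + 2/16 + 1/16 = 14/16 = 0.875.

0.875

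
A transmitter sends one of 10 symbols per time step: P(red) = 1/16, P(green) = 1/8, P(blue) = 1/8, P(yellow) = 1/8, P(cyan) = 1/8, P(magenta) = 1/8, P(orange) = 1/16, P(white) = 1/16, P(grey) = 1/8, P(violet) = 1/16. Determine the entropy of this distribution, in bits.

Each probability is a power of 1/2, so log₂(1/p) is an integer.
H = Σ p·log₂(1/p) = 1/16·4 + 1/8·3 + 1/8·3 + 1/8·3 + 1/8·3 + 1/8·3 + 1/16·4 + 1/16·4 + 1/8·3 + 1/16·4 = 3.25 bits.

3.25 bits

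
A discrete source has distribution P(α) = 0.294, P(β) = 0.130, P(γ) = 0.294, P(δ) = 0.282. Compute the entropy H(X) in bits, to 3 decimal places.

1.936 bits

H = −Σ pᵢ log₂ pᵢ.
−0.294·log₂(0.294) = 0.5192
−0.130·log₂(0.130) = 0.3826
−0.294·log₂(0.294) = 0.5192
−0.282·log₂(0.282) = 0.5150
Sum ≈ 1.9361 → 1.936 bits.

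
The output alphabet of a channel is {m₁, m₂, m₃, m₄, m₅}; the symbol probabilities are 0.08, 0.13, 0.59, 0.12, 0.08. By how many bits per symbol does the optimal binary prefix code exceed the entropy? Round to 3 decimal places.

Entropy H = −Σ p log₂ p ≈ 1.7818 bits.
Huffman merges: 2/25+2/25→4/25; 3/25+13/100→1/4; 4/25+1/4→41/100; 41/100+59/100→1. L = 91/50 ≈ 1.8200.
L − H = 1.8200 − 1.7818 = 0.038 bits.

0.038 bits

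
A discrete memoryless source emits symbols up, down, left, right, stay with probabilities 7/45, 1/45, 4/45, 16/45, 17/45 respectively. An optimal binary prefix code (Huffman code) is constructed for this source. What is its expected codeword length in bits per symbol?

Repeatedly combine the two least-probable nodes; the expected code length is the sum of the merged weights.
merge 1/45 + 4/45 → 1/9
merge 1/9 + 7/45 → 4/15
merge 4/15 + 16/45 → 28/45
merge 17/45 + 28/45 → 1
L = 1/9 + 4/15 + 28/45 + 1 = 2 bits/symbol.

2 bits/symbol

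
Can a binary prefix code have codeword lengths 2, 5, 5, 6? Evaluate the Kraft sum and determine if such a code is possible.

0.328125; yes

With common denominator 2^6 = 64: Σ 2^(−ℓᵢ) = 16/64 + 2/64 + 2/64 + 1/64 = 21/64 = 0.328125.
Kraft's inequality requires Σ ≤ 1; here Σ = 0.328125 ≤ 1, so such a prefix code exists.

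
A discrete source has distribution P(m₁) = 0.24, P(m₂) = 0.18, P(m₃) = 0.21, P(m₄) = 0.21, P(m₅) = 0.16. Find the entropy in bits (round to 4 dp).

2.3081 bits

H = −Σ pᵢ log₂ pᵢ.
−0.24·log₂(0.24) = 0.4941
−0.18·log₂(0.18) = 0.4453
−0.21·log₂(0.21) = 0.4728
−0.21·log₂(0.21) = 0.4728
−0.16·log₂(0.16) = 0.4230
Sum ≈ 2.3081 → 2.3081 bits.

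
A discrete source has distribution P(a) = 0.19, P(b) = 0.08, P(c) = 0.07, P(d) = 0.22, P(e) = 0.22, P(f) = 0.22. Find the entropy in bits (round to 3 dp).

2.457 bits

H = −Σ pᵢ log₂ pᵢ.
−0.19·log₂(0.19) = 0.4552
−0.08·log₂(0.08) = 0.2915
−0.07·log₂(0.07) = 0.2686
−0.22·log₂(0.22) = 0.4806
−0.22·log₂(0.22) = 0.4806
−0.22·log₂(0.22) = 0.4806
Sum ≈ 2.4570 → 2.457 bits.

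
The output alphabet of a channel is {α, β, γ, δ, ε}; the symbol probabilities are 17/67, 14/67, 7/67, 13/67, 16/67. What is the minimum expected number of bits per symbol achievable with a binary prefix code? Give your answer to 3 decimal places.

2.299 bits/symbol

Repeatedly combine the two least-probable nodes; the expected code length is the sum of the merged weights.
merge 7/67 + 13/67 → 20/67
merge 14/67 + 16/67 → 30/67
merge 17/67 + 20/67 → 37/67
merge 30/67 + 37/67 → 1
L = 20/67 + 30/67 + 37/67 + 1 = 154/67 ≈ 2.299 bits/symbol.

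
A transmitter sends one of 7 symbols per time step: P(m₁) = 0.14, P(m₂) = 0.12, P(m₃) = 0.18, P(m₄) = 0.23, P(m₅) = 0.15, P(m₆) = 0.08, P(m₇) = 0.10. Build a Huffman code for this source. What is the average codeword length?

Repeatedly combine the two least-probable nodes; the expected code length is the sum of the merged weights.
merge 2/25 + 1/10 → 9/50
merge 3/25 + 7/50 → 13/50
merge 3/20 + 9/50 → 33/100
merge 9/50 + 23/100 → 41/100
merge 13/50 + 33/100 → 59/100
merge 41/100 + 59/100 → 1
L = 9/50 + 13/50 + 33/100 + 41/100 + 59/100 + 1 = 277/100 = 2.77 bits/symbol.

2.77 bits/symbol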